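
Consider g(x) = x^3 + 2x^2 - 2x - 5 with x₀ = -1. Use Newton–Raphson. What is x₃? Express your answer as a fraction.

-60055/20277

g'(x) = 3x^2 + 4x - 2.
g(-1) = -2, g'(-1) = -3, so x₁ = (-1) - (-2)/(-3) = -5/3.
g(-5/3) = -20/27, g'(-5/3) = -1/3, so x₂ = (-5/3) - (-20/27)/(-1/3) = -35/9.
g(-35/9) = -18800/729, g'(-35/9) = 751/27, so x₃ = (-35/9) - (-18800/729)/(751/27) = -60055/20277.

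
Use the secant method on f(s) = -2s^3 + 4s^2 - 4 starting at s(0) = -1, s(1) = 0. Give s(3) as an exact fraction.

f(-1) = 2, f(0) = -4. s(2) = 0 - (-4)·(0 - (-1))/((-4) - 2) = -2/3.
f(0) = -4, f(-2/3) = -44/27. s(3) = (-2/3) - (-44/27)·((-2/3) - 0)/((-44/27) - (-4)) = -9/8.

-9/8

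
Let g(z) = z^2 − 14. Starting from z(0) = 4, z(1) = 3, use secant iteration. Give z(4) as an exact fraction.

4591/1227

g(4) = 2, g(3) = −5. z(2) = 3 − (−5)·(3 − 4)/((−5) − 2) = 26/7.
g(3) = −5, g(26/7) = −10/49. z(3) = (26/7) − (−10/49)·((26/7) − 3)/((−10/49) − (−5)) = 176/47.
g(26/7) = −10/49, g(176/47) = 50/2209. z(4) = (176/47) − (50/2209)·((176/47) − (26/7))/((50/2209) − (−10/49)) = 4591/1227.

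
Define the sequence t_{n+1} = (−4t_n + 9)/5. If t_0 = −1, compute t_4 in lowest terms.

113/625

t_1 = (−4·(−1) + 9)/5 = 13/5.
t_2 = (−4·(13/5) + 9)/5 = −7/25.
t_3 = (−4·(−7/25) + 9)/5 = 253/125.
t_4 = (−4·(253/125) + 9)/5 = 113/625.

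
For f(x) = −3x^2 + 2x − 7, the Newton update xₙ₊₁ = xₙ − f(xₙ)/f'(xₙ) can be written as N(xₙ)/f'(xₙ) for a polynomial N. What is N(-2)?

f'(x) = −6x + 2.
N(x) = x·f'(x) − f(x) = x·(−6x + 2) − (−3x^2 + 2x − 7) = −3x^2 + 7.
N(-2) = −5.

−5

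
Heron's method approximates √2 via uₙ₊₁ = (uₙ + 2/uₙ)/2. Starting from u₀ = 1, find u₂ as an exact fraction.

u₁ = (1 + 2/1)/2 = 3/2.
u₂ = (3/2 + 2/(3/2))/2 = 17/12.

17/12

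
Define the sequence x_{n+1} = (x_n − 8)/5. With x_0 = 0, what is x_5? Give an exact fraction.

x_1 = (0 − 8)/5 = −8/5.
x_2 = ((−8/5) − 8)/5 = −48/25.
x_3 = ((−48/25) − 8)/5 = −248/125.
x_4 = ((−248/125) − 8)/5 = −1248/625.
x_5 = ((−1248/625) − 8)/5 = −6248/3125.

−6248/3125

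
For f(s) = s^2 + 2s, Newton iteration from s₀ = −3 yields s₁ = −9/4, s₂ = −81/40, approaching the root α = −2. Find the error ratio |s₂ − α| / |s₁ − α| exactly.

s₁ − α = −9/4 − (−2) = −9/4 + 2 = −1/4, so |s₁ − α| = 1/4.
s₂ − α = −81/40 − (−2) = −81/40 + 2 = −1/40, so |s₂ − α| = 1/40.
Ratio = (1/40) / (1/4) = 1/10.

1/10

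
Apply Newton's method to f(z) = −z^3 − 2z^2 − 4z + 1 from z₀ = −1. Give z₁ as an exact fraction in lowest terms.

f'(z) = −3z^2 − 4z − 4.
f(−1) = 4, f'(−1) = −3, so z₁ = (−1) − 4/(−3) = 1/3.

1/3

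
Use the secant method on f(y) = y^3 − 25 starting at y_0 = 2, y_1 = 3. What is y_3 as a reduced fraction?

27505/9409

f(2) = −17, f(3) = 2. y_2 = 3 − 2·(3 − 2)/(2 − (−17)) = 55/19.
f(3) = 2, f(55/19) = −5100/6859. y_3 = (55/19) − (−5100/6859)·((55/19) − 3)/((−5100/6859) − 2) = 27505/9409.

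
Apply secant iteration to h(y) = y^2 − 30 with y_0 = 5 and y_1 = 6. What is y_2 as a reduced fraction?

60/11

h(5) = −5, h(6) = 6. y_2 = 6 − 6·(6 − 5)/(6 − (−5)) = 60/11.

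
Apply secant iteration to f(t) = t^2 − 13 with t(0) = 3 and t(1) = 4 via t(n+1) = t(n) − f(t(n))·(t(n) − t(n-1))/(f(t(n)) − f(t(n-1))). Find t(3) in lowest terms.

191/53

f(3) = −4, f(4) = 3. t(2) = 4 − 3·(4 − 3)/(3 − (−4)) = 25/7.
f(4) = 3, f(25/7) = −12/49. t(3) = (25/7) − (−12/49)·((25/7) − 4)/((−12/49) − 3) = 191/53.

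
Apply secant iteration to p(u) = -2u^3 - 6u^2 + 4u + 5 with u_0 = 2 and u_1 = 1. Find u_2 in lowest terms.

29/28

p(2) = -27, p(1) = 1. u_2 = 1 - 1·(1 - 2)/(1 - (-27)) = 29/28.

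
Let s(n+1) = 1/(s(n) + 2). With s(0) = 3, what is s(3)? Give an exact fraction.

s(1) = 1/(3 + 2) = 1/5.
s(2) = 1/(1/5 + 2) = 5/11.
s(3) = 1/(5/11 + 2) = 11/27.

11/27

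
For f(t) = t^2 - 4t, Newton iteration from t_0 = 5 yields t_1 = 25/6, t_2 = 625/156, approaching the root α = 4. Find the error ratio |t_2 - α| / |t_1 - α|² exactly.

3/13

t_1 - α = 25/6 - 4 = 1/6, so |t_1 - α| = 1/6.
t_2 - α = 625/156 - 4 = 1/156, so |t_2 - α| = 1/156.
|t_1 - α|² = 1/36.
Ratio = (1/156) / (1/36) = 3/13.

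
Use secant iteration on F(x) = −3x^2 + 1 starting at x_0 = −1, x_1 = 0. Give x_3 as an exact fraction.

−1

F(−1) = −2, F(0) = 1. x_2 = 0 − 1·(0 − (−1))/(1 − (−2)) = −1/3.
F(0) = 1, F(−1/3) = 2/3. x_3 = (−1/3) − (2/3)·((−1/3) − 0)/((2/3) − 1) = −1.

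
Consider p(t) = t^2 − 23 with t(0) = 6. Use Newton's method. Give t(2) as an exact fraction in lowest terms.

p'(t) = 2t.
p(6) = 13, p'(6) = 12, so t(1) = 6 − 13/12 = 59/12.
p(59/12) = 169/144, p'(59/12) = 59/6, so t(2) = (59/12) − (169/144)/(59/6) = 6793/1416.

6793/1416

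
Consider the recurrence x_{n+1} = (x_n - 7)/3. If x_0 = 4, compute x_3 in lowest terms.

x_1 = (4 - 7)/3 = -1.
x_2 = ((-1) - 7)/3 = -8/3.
x_3 = ((-8/3) - 7)/3 = -29/9.

-29/9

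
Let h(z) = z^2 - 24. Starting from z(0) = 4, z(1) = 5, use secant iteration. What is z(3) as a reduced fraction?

h(4) = -8, h(5) = 1. z(2) = 5 - 1·(5 - 4)/(1 - (-8)) = 44/9.
h(5) = 1, h(44/9) = -8/81. z(3) = (44/9) - (-8/81)·((44/9) - 5)/((-8/81) - 1) = 436/89.

436/89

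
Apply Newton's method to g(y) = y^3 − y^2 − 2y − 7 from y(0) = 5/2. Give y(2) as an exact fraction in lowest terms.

4151017/1536994

g'(y) = 3y^2 − 2y − 2.
g(5/2) = −21/8, g'(5/2) = 47/4, so y(1) = (5/2) − (−21/8)/(47/4) = 128/47.
g(128/47) = 34839/103823, g'(128/47) = 32702/2209, so y(2) = (128/47) − (34839/103823)/(32702/2209) = 4151017/1536994.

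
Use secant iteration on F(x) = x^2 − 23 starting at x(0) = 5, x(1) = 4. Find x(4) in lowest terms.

16325/3404

F(5) = 2, F(4) = −7. x(2) = 4 − (−7)·(4 − 5)/((−7) − 2) = 43/9.
F(4) = −7, F(43/9) = −14/81. x(3) = (43/9) − (−14/81)·((43/9) − 4)/((−14/81) − (−7)) = 379/79.
F(43/9) = −14/81, F(379/79) = 98/6241. x(4) = (379/79) − (98/6241)·((379/79) − (43/9))/((98/6241) − (−14/81)) = 16325/3404.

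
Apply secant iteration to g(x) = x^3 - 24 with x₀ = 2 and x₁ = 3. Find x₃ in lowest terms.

g(2) = -16, g(3) = 3. x₂ = 3 - 3·(3 - 2)/(3 - (-16)) = 54/19.
g(3) = 3, g(54/19) = -7152/6859. x₃ = (54/19) - (-7152/6859)·((54/19) - 3)/((-7152/6859) - 3) = 8882/3081.

8882/3081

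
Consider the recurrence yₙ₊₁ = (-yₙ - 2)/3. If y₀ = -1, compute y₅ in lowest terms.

-121/243

y₁ = (-(-1) - 2)/3 = -1/3.
y₂ = (-(-1/3) - 2)/3 = -5/9.
y₃ = (-(-5/9) - 2)/3 = -13/27.
y₄ = (-(-13/27) - 2)/3 = -41/81.
y₅ = (-(-41/81) - 2)/3 = -121/243.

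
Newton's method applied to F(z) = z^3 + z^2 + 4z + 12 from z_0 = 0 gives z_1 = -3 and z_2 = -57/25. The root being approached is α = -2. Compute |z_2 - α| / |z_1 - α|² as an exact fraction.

z_1 - α = -3 - (-2) = -3 + 2 = -1, so |z_1 - α| = 1.
z_2 - α = -57/25 - (-2) = -57/25 + 2 = -7/25, so |z_2 - α| = 7/25.
|z_1 - α|² = 1.
Ratio = (7/25) / 1 = 7/25.

7/25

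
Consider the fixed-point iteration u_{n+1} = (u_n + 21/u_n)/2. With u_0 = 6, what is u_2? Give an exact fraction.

u_1 = (6 + 21/6)/2 = 19/4.
u_2 = (19/4 + 21/(19/4))/2 = 697/152.

697/152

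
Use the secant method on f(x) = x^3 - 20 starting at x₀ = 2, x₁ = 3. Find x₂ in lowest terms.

f(2) = -12, f(3) = 7. x₂ = 3 - 7·(3 - 2)/(7 - (-12)) = 50/19.

50/19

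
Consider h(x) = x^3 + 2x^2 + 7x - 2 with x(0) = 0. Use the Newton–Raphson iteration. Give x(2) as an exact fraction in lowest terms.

758/2877

h'(x) = 3x^2 + 4x + 7.
h(0) = -2, h'(0) = 7, so x(1) = 0 - (-2)/7 = 2/7.
h(2/7) = 64/343, h'(2/7) = 411/49, so x(2) = (2/7) - (64/343)/(411/49) = 758/2877.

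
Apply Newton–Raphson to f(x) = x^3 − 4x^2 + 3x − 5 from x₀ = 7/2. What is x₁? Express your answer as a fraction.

167/47

f'(x) = 3x^2 − 8x + 3.
f(7/2) = −5/8, f'(7/2) = 47/4, so x₁ = (7/2) − (−5/8)/(47/4) = 167/47.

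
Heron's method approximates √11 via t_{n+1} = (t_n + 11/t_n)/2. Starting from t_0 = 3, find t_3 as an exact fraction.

79201/23880

t_1 = (3 + 11/3)/2 = 10/3.
t_2 = (10/3 + 11/(10/3))/2 = 199/60.
t_3 = (199/60 + 11/(199/60))/2 = 79201/23880.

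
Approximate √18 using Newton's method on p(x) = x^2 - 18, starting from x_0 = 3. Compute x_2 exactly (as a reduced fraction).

17/4

p'(x) = 2x.
p(3) = -9, p'(3) = 6, so x_1 = 3 - (-9)/6 = 9/2.
p(9/2) = 9/4, p'(9/2) = 9, so x_2 = (9/2) - (9/4)/9 = 17/4.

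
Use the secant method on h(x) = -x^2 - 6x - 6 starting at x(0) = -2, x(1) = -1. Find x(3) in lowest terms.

h(-2) = 2, h(-1) = -1. x(2) = (-1) - (-1)·((-1) - (-2))/((-1) - 2) = -4/3.
h(-1) = -1, h(-4/3) = 2/9. x(3) = (-4/3) - (2/9)·((-4/3) - (-1))/((2/9) - (-1)) = -14/11.

-14/11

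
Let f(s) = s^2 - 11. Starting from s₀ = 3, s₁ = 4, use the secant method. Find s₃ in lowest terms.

169/51

f(3) = -2, f(4) = 5. s₂ = 4 - 5·(4 - 3)/(5 - (-2)) = 23/7.
f(4) = 5, f(23/7) = -10/49. s₃ = (23/7) - (-10/49)·((23/7) - 4)/((-10/49) - 5) = 169/51.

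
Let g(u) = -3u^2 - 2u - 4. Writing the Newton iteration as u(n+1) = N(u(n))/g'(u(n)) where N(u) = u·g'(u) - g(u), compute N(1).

1

g'(u) = -6u - 2.
N(u) = u·g'(u) - g(u) = u·(-6u - 2) - (-3u^2 - 2u - 4) = -3u^2 + 4.
N(1) = 1.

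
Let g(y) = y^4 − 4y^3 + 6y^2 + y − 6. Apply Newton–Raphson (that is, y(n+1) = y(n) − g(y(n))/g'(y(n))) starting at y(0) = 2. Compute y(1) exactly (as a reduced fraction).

g'(y) = 4y^3 − 12y^2 + 12y + 1.
g(2) = 4, g'(2) = 9, so y(1) = 2 − 4/9 = 14/9.

14/9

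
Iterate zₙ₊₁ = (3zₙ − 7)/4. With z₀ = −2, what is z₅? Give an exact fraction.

z₁ = (3·(−2) − 7)/4 = −13/4.
z₂ = (3·(−13/4) − 7)/4 = −67/16.
z₃ = (3·(−67/16) − 7)/4 = −313/64.
z₄ = (3·(−313/64) − 7)/4 = −1387/256.
z₅ = (3·(−1387/256) − 7)/4 = −5953/1024.

−5953/1024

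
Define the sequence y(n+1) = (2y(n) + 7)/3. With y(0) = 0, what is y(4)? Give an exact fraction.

455/81

y(1) = (2·0 + 7)/3 = 7/3.
y(2) = (2·(7/3) + 7)/3 = 35/9.
y(3) = (2·(35/9) + 7)/3 = 133/27.
y(4) = (2·(133/27) + 7)/3 = 455/81.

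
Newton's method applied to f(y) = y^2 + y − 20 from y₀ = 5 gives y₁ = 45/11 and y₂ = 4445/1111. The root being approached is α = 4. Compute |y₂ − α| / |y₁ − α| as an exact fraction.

1/101

y₁ − α = 45/11 − 4 = 1/11, so |y₁ − α| = 1/11.
y₂ − α = 4445/1111 − 4 = 1/1111, so |y₂ − α| = 1/1111.
Ratio = (1/1111) / (1/11) = 1/101.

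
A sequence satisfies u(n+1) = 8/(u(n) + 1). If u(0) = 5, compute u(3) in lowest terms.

u(1) = 8/(5 + 1) = 4/3.
u(2) = 8/(4/3 + 1) = 24/7.
u(3) = 8/(24/7 + 1) = 56/31.

56/31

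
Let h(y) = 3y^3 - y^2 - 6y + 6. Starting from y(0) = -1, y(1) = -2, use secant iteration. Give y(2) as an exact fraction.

-13/9

h(-1) = 8, h(-2) = -10. y(2) = (-2) - (-10)·((-2) - (-1))/((-10) - 8) = -13/9.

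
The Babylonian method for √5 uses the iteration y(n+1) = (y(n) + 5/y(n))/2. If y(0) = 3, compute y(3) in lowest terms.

2207/987

y(1) = (3 + 5/3)/2 = 7/3.
y(2) = (7/3 + 5/(7/3))/2 = 47/21.
y(3) = (47/21 + 5/(47/21))/2 = 2207/987.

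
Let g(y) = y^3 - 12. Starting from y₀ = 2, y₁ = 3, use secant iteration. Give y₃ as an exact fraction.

5602/2469

g(2) = -4, g(3) = 15. y₂ = 3 - 15·(3 - 2)/(15 - (-4)) = 42/19.
g(3) = 15, g(42/19) = -8220/6859. y₃ = (42/19) - (-8220/6859)·((42/19) - 3)/((-8220/6859) - 15) = 5602/2469.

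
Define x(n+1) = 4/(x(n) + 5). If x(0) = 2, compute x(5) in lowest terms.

x(1) = 4/(2 + 5) = 4/7.
x(2) = 4/(4/7 + 5) = 28/39.
x(3) = 4/(28/39 + 5) = 156/223.
x(4) = 4/(156/223 + 5) = 892/1271.
x(5) = 4/(892/1271 + 5) = 5084/7247.

5084/7247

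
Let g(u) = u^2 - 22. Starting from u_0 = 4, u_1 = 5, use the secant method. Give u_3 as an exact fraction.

136/29

g(4) = -6, g(5) = 3. u_2 = 5 - 3·(5 - 4)/(3 - (-6)) = 14/3.
g(5) = 3, g(14/3) = -2/9. u_3 = (14/3) - (-2/9)·((14/3) - 5)/((-2/9) - 3) = 136/29.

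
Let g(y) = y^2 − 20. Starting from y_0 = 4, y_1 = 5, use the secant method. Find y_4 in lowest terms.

1525/341

g(4) = −4, g(5) = 5. y_2 = 5 − 5·(5 − 4)/(5 − (−4)) = 40/9.
g(5) = 5, g(40/9) = −20/81. y_3 = (40/9) − (−20/81)·((40/9) − 5)/((−20/81) − 5) = 76/17.
g(40/9) = −20/81, g(76/17) = −4/289. y_4 = (76/17) − (−4/289)·((76/17) − (40/9))/((−4/289) − (−20/81)) = 1525/341.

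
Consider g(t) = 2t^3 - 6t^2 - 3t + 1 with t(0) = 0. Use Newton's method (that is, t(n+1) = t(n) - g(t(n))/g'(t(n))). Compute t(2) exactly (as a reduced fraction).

g'(t) = 6t^2 - 12t - 3.
g(0) = 1, g'(0) = -3, so t(1) = 0 - 1/(-3) = 1/3.
g(1/3) = -16/27, g'(1/3) = -19/3, so t(2) = (1/3) - (-16/27)/(-19/3) = 41/171.

41/171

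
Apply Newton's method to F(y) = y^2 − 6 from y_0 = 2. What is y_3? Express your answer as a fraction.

4801/1960

F'(y) = 2y.
F(2) = −2, F'(2) = 4, so y_1 = 2 − (−2)/4 = 5/2.
F(5/2) = 1/4, F'(5/2) = 5, so y_2 = (5/2) − (1/4)/5 = 49/20.
F(49/20) = 1/400, F'(49/20) = 49/10, so y_3 = (49/20) − (1/400)/(49/10) = 4801/1960.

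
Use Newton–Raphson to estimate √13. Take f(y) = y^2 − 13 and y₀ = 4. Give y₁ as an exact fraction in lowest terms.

f'(y) = 2y.
f(4) = 3, f'(4) = 8, so y₁ = 4 − 3/8 = 29/8.

29/8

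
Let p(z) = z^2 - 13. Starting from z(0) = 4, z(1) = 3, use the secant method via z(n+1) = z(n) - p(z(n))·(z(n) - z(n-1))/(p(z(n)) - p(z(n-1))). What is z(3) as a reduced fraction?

p(4) = 3, p(3) = -4. z(2) = 3 - (-4)·(3 - 4)/((-4) - 3) = 25/7.
p(3) = -4, p(25/7) = -12/49. z(3) = (25/7) - (-12/49)·((25/7) - 3)/((-12/49) - (-4)) = 83/23.

83/23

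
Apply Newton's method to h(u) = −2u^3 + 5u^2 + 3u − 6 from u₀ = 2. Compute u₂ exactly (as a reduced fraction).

h'(u) = −6u^2 + 10u + 3.
h(2) = 4, h'(2) = −1, so u₁ = 2 − 4/(−1) = 6.
h(6) = −240, h'(6) = −153, so u₂ = 6 − (−240)/(−153) = 226/51.

226/51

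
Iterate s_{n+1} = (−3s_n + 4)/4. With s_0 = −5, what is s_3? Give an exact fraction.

187/64

s_1 = (−3·(−5) + 4)/4 = 19/4.
s_2 = (−3·(19/4) + 4)/4 = −41/16.
s_3 = (−3·(−41/16) + 4)/4 = 187/64.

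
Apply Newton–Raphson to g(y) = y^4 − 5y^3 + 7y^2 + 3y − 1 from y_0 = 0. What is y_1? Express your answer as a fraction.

1/3

g'(y) = 4y^3 − 15y^2 + 14y + 3.
g(0) = −1, g'(0) = 3, so y_1 = 0 − (−1)/3 = 1/3.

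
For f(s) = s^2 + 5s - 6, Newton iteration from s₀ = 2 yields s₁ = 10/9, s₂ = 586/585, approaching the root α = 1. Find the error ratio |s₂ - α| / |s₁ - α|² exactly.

s₁ - α = 10/9 - 1 = 1/9, so |s₁ - α| = 1/9.
s₂ - α = 586/585 - 1 = 1/585, so |s₂ - α| = 1/585.
|s₁ - α|² = 1/81.
Ratio = (1/585) / (1/81) = 9/65.

9/65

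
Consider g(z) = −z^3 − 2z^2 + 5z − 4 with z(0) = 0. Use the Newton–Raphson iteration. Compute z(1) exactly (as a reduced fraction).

4/5

g'(z) = −3z^2 − 4z + 5.
g(0) = −4, g'(0) = 5, so z(1) = 0 − (−4)/5 = 4/5.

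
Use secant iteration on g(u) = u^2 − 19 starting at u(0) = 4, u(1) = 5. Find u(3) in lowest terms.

g(4) = −3, g(5) = 6. u(2) = 5 − 6·(5 − 4)/(6 − (−3)) = 13/3.
g(5) = 6, g(13/3) = −2/9. u(3) = (13/3) − (−2/9)·((13/3) − 5)/((−2/9) − 6) = 61/14.

61/14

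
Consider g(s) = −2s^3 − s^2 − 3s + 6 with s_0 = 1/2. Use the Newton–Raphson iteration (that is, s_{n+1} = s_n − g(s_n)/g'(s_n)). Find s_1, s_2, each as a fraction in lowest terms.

s_1 = 27/22, s_2 = 26443/25718

g'(s) = −6s^2 − 2s − 3.
g(1/2) = 4, g'(1/2) = −11/2, so s_1 = (1/2) − 4/(−11/2) = 27/22.
g(27/22) = −3840/1331, g'(27/22) = −3507/242, so s_2 = (27/22) − (−3840/1331)/(−3507/242) = 26443/25718.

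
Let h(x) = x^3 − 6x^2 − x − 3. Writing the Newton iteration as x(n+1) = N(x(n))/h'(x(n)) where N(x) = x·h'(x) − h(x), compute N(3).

h'(x) = 3x^2 − 12x − 1.
N(x) = x·h'(x) − h(x) = x·(3x^2 − 12x − 1) − (x^3 − 6x^2 − x − 3) = 2x^3 − 6x^2 + 3.
N(3) = 3.

3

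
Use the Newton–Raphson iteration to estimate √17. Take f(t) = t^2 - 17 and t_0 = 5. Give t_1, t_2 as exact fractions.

t_1 = 21/5, t_2 = 433/105

f'(t) = 2t.
f(5) = 8, f'(5) = 10, so t_1 = 5 - 8/10 = 21/5.
f(21/5) = 16/25, f'(21/5) = 42/5, so t_2 = (21/5) - (16/25)/(42/5) = 433/105.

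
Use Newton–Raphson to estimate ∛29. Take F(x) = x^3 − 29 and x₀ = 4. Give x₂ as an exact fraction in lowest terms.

5473477/1774728

F'(x) = 3x^2.
F(4) = 35, F'(4) = 48, so x₁ = 4 − 35/48 = 157/48.
F(157/48) = 662725/110592, F'(157/48) = 24649/768, so x₂ = (157/48) − (662725/110592)/(24649/768) = 5473477/1774728.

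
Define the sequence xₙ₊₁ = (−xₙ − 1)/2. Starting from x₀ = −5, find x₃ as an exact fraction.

x₁ = (−(−5) − 1)/2 = 2.
x₂ = (−2 − 1)/2 = −3/2.
x₃ = (−(−3/2) − 1)/2 = 1/4.

1/4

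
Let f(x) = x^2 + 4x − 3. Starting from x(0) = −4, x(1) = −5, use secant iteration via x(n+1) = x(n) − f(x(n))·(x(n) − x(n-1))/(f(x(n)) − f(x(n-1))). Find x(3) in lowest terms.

f(−4) = −3, f(−5) = 2. x(2) = (−5) − 2·((−5) − (−4))/(2 − (−3)) = −23/5.
f(−5) = 2, f(−23/5) = −6/25. x(3) = (−23/5) − (−6/25)·((−23/5) − (−5))/((−6/25) − 2) = −65/14.

−65/14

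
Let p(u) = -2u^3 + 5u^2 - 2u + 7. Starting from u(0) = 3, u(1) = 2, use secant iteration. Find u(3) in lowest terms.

5941/2183

p(3) = -8, p(2) = 7. u(2) = 2 - 7·(2 - 3)/(7 - (-8)) = 37/15.
p(2) = 7, p(37/15) = 8344/3375. u(3) = (37/15) - (8344/3375)·((37/15) - 2)/((8344/3375) - 7) = 5941/2183.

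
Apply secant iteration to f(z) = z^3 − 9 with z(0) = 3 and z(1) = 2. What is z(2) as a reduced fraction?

f(3) = 18, f(2) = −1. z(2) = 2 − (−1)·(2 − 3)/((−1) − 18) = 39/19.

39/19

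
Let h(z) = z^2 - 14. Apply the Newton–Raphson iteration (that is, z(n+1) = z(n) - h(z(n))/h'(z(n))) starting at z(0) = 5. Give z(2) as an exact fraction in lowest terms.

2921/780

h'(z) = 2z.
h(5) = 11, h'(5) = 10, so z(1) = 5 - 11/10 = 39/10.
h(39/10) = 121/100, h'(39/10) = 39/5, so z(2) = (39/10) - (121/100)/(39/5) = 2921/780.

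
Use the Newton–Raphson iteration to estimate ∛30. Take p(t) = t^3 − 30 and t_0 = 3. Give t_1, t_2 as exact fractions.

t_1 = 28/9, t_2 = 32887/10584

p'(t) = 3t^2.
p(3) = −3, p'(3) = 27, so t_1 = 3 − (−3)/27 = 28/9.
p(28/9) = 82/729, p'(28/9) = 784/27, so t_2 = (28/9) − (82/729)/(784/27) = 32887/10584.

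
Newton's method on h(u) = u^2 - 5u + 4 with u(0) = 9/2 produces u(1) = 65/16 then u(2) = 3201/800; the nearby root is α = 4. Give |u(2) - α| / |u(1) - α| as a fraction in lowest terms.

u(1) - α = 65/16 - 4 = 1/16, so |u(1) - α| = 1/16.
u(2) - α = 3201/800 - 4 = 1/800, so |u(2) - α| = 1/800.
Ratio = (1/800) / (1/16) = 1/50.

1/50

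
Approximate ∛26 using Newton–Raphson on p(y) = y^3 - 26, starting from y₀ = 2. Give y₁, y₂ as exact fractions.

y₁ = 7/2, y₂ = 149/49

p'(y) = 3y^2.
p(2) = -18, p'(2) = 12, so y₁ = 2 - (-18)/12 = 7/2.
p(7/2) = 135/8, p'(7/2) = 147/4, so y₂ = (7/2) - (135/8)/(147/4) = 149/49.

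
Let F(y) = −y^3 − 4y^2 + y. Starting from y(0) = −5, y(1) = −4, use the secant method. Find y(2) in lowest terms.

−25/6

F(−5) = 20, F(−4) = −4. y(2) = (−4) − (−4)·((−4) − (−5))/((−4) − 20) = −25/6.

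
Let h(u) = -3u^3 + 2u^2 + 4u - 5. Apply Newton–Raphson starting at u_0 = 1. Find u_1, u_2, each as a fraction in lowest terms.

u_1 = -1, u_2 = -13/9

h'(u) = -9u^2 + 4u + 4.
h(1) = -2, h'(1) = -1, so u_1 = 1 - (-2)/(-1) = -1.
h(-1) = -4, h'(-1) = -9, so u_2 = (-1) - (-4)/(-9) = -13/9.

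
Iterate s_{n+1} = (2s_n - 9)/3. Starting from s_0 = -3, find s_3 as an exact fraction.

-65/9

s_1 = (2·(-3) - 9)/3 = -5.
s_2 = (2·(-5) - 9)/3 = -19/3.
s_3 = (2·(-19/3) - 9)/3 = -65/9.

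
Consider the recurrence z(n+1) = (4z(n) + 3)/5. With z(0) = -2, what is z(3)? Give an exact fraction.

11/25

z(1) = (4·(-2) + 3)/5 = -1.
z(2) = (4·(-1) + 3)/5 = -1/5.
z(3) = (4·(-1/5) + 3)/5 = 11/25.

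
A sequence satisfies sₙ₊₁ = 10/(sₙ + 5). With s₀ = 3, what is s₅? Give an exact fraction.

430/281

s₁ = 10/(3 + 5) = 5/4.
s₂ = 10/(5/4 + 5) = 8/5.
s₃ = 10/(8/5 + 5) = 50/33.
s₄ = 10/(50/33 + 5) = 66/43.
s₅ = 10/(66/43 + 5) = 430/281.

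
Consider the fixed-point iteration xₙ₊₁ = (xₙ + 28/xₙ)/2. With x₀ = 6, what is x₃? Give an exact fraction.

x₁ = (6 + 28/6)/2 = 16/3.
x₂ = (16/3 + 28/(16/3))/2 = 127/24.
x₃ = (127/24 + 28/(127/24))/2 = 32257/6096.

32257/6096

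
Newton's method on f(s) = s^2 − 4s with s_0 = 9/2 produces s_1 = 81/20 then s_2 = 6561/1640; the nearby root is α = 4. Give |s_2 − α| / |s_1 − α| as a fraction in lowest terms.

s_1 − α = 81/20 − 4 = 1/20, so |s_1 − α| = 1/20.
s_2 − α = 6561/1640 − 4 = 1/1640, so |s_2 − α| = 1/1640.
Ratio = (1/1640) / (1/20) = 1/82.

1/82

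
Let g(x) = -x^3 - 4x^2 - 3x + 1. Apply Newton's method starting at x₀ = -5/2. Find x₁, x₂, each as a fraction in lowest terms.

x₁ = -3, x₂ = -17/6

g'(x) = -3x^2 - 8x - 3.
g(-5/2) = -7/8, g'(-5/2) = -7/4, so x₁ = (-5/2) - (-7/8)/(-7/4) = -3.
g(-3) = 1, g'(-3) = -6, so x₂ = (-3) - 1/(-6) = -17/6.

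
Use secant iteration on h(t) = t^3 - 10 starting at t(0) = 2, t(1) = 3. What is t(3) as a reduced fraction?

h(2) = -2, h(3) = 17. t(2) = 3 - 17·(3 - 2)/(17 - (-2)) = 40/19.
h(3) = 17, h(40/19) = -4590/6859. t(3) = (40/19) - (-4590/6859)·((40/19) - 3)/((-4590/6859) - 17) = 15250/7129.

15250/7129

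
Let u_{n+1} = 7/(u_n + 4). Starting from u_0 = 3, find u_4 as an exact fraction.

u_1 = 7/(3 + 4) = 1.
u_2 = 7/(1 + 4) = 7/5.
u_3 = 7/(7/5 + 4) = 35/27.
u_4 = 7/(35/27 + 4) = 189/143.

189/143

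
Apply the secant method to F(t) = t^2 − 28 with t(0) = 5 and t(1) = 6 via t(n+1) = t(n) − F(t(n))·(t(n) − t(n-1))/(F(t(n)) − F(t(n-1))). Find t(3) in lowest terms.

F(5) = −3, F(6) = 8. t(2) = 6 − 8·(6 − 5)/(8 − (−3)) = 58/11.
F(6) = 8, F(58/11) = −24/121. t(3) = (58/11) − (−24/121)·((58/11) − 6)/((−24/121) − 8) = 164/31.

164/31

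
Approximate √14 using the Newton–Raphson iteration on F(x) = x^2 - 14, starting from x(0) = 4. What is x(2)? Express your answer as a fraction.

F'(x) = 2x.
F(4) = 2, F'(4) = 8, so x(1) = 4 - 2/8 = 15/4.
F(15/4) = 1/16, F'(15/4) = 15/2, so x(2) = (15/4) - (1/16)/(15/2) = 449/120.

449/120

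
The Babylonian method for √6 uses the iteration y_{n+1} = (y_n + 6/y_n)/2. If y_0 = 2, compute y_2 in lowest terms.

49/20

y_1 = (2 + 6/2)/2 = 5/2.
y_2 = (5/2 + 6/(5/2))/2 = 49/20.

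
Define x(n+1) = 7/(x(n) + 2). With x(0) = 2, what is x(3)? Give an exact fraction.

105/58

x(1) = 7/(2 + 2) = 7/4.
x(2) = 7/(7/4 + 2) = 28/15.
x(3) = 7/(28/15 + 2) = 105/58.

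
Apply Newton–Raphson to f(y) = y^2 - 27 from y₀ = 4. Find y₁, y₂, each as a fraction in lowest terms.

f'(y) = 2y.
f(4) = -11, f'(4) = 8, so y₁ = 4 - (-11)/8 = 43/8.
f(43/8) = 121/64, f'(43/8) = 43/4, so y₂ = (43/8) - (121/64)/(43/4) = 3577/688.

y₁ = 43/8, y₂ = 3577/688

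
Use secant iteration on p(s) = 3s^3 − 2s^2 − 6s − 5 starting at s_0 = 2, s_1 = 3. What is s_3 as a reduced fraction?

141869/69703

p(2) = −1, p(3) = 40. s_2 = 3 − 40·(3 − 2)/(40 − (−1)) = 83/41.
p(3) = 40, p(83/41) = −31280/68921. s_3 = (83/41) − (−31280/68921)·((83/41) − 3)/((−31280/68921) − 40) = 141869/69703.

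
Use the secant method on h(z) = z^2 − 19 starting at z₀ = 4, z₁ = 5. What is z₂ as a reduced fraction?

h(4) = −3, h(5) = 6. z₂ = 5 − 6·(5 − 4)/(6 − (−3)) = 13/3.

13/3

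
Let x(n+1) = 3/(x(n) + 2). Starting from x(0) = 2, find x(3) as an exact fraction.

x(1) = 3/(2 + 2) = 3/4.
x(2) = 3/(3/4 + 2) = 12/11.
x(3) = 3/(12/11 + 2) = 33/34.

33/34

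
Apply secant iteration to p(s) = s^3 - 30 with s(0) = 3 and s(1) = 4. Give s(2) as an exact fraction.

114/37

p(3) = -3, p(4) = 34. s(2) = 4 - 34·(4 - 3)/(34 - (-3)) = 114/37.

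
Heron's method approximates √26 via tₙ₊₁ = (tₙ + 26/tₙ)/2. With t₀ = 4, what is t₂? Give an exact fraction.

t₁ = (4 + 26/4)/2 = 21/4.
t₂ = (21/4 + 26/(21/4))/2 = 857/168.

857/168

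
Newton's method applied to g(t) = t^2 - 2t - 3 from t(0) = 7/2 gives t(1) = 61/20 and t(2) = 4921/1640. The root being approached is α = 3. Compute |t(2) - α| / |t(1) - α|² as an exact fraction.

t(1) - α = 61/20 - 3 = 1/20, so |t(1) - α| = 1/20.
t(2) - α = 4921/1640 - 3 = 1/1640, so |t(2) - α| = 1/1640.
|t(1) - α|² = 1/400.
Ratio = (1/1640) / (1/400) = 10/41.

10/41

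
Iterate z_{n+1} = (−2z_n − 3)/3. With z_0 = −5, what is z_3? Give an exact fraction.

z_1 = (−2·(−5) − 3)/3 = 7/3.
z_2 = (−2·(7/3) − 3)/3 = −23/9.
z_3 = (−2·(−23/9) − 3)/3 = 19/27.

19/27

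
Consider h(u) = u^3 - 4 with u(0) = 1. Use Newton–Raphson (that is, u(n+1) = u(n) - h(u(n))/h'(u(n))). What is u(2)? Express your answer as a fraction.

h'(u) = 3u^2.
h(1) = -3, h'(1) = 3, so u(1) = 1 - (-3)/3 = 2.
h(2) = 4, h'(2) = 12, so u(2) = 2 - 4/12 = 5/3.

5/3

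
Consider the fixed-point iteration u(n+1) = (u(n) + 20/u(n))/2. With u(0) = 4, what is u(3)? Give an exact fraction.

u(1) = (4 + 20/4)/2 = 9/2.
u(2) = (9/2 + 20/(9/2))/2 = 161/36.
u(3) = (161/36 + 20/(161/36))/2 = 51841/11592.

51841/11592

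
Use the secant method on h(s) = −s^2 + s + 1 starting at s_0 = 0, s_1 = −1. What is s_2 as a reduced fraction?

−1/2

h(0) = 1, h(−1) = −1. s_2 = (−1) − (−1)·((−1) − 0)/((−1) − 1) = −1/2.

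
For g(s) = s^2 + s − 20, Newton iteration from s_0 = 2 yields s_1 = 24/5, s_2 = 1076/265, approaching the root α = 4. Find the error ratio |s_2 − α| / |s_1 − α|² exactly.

5/53

s_1 − α = 24/5 − 4 = 4/5, so |s_1 − α| = 4/5.
s_2 − α = 1076/265 − 4 = 16/265, so |s_2 − α| = 16/265.
|s_1 − α|² = 16/25.
Ratio = (16/265) / (16/25) = 5/53.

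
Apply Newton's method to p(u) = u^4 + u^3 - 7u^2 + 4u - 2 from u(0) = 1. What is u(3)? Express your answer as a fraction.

-11/28

p'(u) = 4u^3 + 3u^2 - 14u + 4.
p(1) = -3, p'(1) = -3, so u(1) = 1 - (-3)/(-3) = 0.
p(0) = -2, p'(0) = 4, so u(2) = 0 - (-2)/4 = 1/2.
p(1/2) = -25/16, p'(1/2) = -7/4, so u(3) = (1/2) - (-25/16)/(-7/4) = -11/28.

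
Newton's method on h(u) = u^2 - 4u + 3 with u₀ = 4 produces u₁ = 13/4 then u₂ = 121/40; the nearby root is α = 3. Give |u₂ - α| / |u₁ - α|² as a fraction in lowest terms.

u₁ - α = 13/4 - 3 = 1/4, so |u₁ - α| = 1/4.
u₂ - α = 121/40 - 3 = 1/40, so |u₂ - α| = 1/40.
|u₁ - α|² = 1/16.
Ratio = (1/40) / (1/16) = 2/5.

2/5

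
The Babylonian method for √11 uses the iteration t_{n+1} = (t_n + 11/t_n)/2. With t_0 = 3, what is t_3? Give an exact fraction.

79201/23880

t_1 = (3 + 11/3)/2 = 10/3.
t_2 = (10/3 + 11/(10/3))/2 = 199/60.
t_3 = (199/60 + 11/(199/60))/2 = 79201/23880.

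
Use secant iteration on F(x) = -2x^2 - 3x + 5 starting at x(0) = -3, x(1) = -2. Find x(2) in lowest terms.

-17/7

F(-3) = -4, F(-2) = 3. x(2) = (-2) - 3·((-2) - (-3))/(3 - (-4)) = -17/7.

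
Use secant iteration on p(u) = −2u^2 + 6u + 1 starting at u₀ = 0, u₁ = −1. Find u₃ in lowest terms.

p(0) = 1, p(−1) = −7. u₂ = (−1) − (−7)·((−1) − 0)/((−7) − 1) = −1/8.
p(−1) = −7, p(−1/8) = 7/32. u₃ = (−1/8) − (7/32)·((−1/8) − (−1))/((7/32) − (−7)) = −5/33.

−5/33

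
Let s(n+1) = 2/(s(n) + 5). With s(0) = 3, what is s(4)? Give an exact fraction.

s(1) = 2/(3 + 5) = 1/4.
s(2) = 2/(1/4 + 5) = 8/21.
s(3) = 2/(8/21 + 5) = 42/113.
s(4) = 2/(42/113 + 5) = 226/607.

226/607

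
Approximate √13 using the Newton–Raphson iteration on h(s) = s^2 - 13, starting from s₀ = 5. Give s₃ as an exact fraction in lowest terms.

117487/32585

h'(s) = 2s.
h(5) = 12, h'(5) = 10, so s₁ = 5 - 12/10 = 19/5.
h(19/5) = 36/25, h'(19/5) = 38/5, so s₂ = (19/5) - (36/25)/(38/5) = 343/95.
h(343/95) = 324/9025, h'(343/95) = 686/95, so s₃ = (343/95) - (324/9025)/(686/95) = 117487/32585.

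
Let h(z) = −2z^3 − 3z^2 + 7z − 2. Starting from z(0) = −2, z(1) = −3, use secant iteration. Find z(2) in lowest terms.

h(−2) = −12, h(−3) = 4. z(2) = (−3) − 4·((−3) − (−2))/(4 − (−12)) = −11/4.

−11/4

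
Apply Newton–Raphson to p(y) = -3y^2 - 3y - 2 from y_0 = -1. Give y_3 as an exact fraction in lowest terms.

p'(y) = -6y - 3.
p(-1) = -2, p'(-1) = 3, so y_1 = (-1) - (-2)/3 = -1/3.
p(-1/3) = -4/3, p'(-1/3) = -1, so y_2 = (-1/3) - (-4/3)/(-1) = -5/3.
p(-5/3) = -16/3, p'(-5/3) = 7, so y_3 = (-5/3) - (-16/3)/7 = -19/21.

-19/21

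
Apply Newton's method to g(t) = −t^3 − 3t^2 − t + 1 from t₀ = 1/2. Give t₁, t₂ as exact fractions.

t₁ = 8/19, t₂ = 11531/27835

g'(t) = −3t^2 − 6t − 1.
g(1/2) = −3/8, g'(1/2) = −19/4, so t₁ = (1/2) − (−3/8)/(−19/4) = 8/19.
g(8/19) = −189/6859, g'(8/19) = −1465/361, so t₂ = (8/19) − (−189/6859)/(−1465/361) = 11531/27835.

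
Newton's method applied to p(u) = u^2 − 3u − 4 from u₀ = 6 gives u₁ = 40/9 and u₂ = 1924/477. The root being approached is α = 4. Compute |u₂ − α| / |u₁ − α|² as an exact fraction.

u₁ − α = 40/9 − 4 = 4/9, so |u₁ − α| = 4/9.
u₂ − α = 1924/477 − 4 = 16/477, so |u₂ − α| = 16/477.
|u₁ − α|² = 16/81.
Ratio = (16/477) / (16/81) = 9/53.

9/53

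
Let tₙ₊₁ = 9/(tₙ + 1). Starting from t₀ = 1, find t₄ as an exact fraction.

261/128

t₁ = 9/(1 + 1) = 9/2.
t₂ = 9/(9/2 + 1) = 18/11.
t₃ = 9/(18/11 + 1) = 99/29.
t₄ = 9/(99/29 + 1) = 261/128.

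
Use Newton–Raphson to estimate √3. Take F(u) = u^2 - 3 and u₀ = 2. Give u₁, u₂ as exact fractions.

u₁ = 7/4, u₂ = 97/56

F'(u) = 2u.
F(2) = 1, F'(2) = 4, so u₁ = 2 - 1/4 = 7/4.
F(7/4) = 1/16, F'(7/4) = 7/2, so u₂ = (7/4) - (1/16)/(7/2) = 97/56.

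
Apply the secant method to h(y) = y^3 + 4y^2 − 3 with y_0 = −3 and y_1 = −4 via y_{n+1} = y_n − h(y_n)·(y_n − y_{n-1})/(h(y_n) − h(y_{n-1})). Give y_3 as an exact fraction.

h(−3) = 6, h(−4) = −3. y_2 = (−4) − (−3)·((−4) − (−3))/((−3) − 6) = −11/3.
h(−4) = −3, h(−11/3) = 40/27. y_3 = (−11/3) − (40/27)·((−11/3) − (−4))/((40/27) − (−3)) = −457/121.

−457/121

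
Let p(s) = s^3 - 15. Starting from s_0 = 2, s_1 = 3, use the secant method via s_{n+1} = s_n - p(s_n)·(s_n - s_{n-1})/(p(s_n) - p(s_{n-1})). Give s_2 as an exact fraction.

45/19

p(2) = -7, p(3) = 12. s_2 = 3 - 12·(3 - 2)/(12 - (-7)) = 45/19.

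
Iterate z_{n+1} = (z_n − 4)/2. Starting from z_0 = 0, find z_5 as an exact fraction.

−31/8

z_1 = (0 − 4)/2 = −2.
z_2 = ((−2) − 4)/2 = −3.
z_3 = ((−3) − 4)/2 = −7/2.
z_4 = ((−7/2) − 4)/2 = −15/4.
z_5 = ((−15/4) − 4)/2 = −31/8.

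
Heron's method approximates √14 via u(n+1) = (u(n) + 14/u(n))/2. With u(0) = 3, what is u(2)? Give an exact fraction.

1033/276

u(1) = (3 + 14/3)/2 = 23/6.
u(2) = (23/6 + 14/(23/6))/2 = 1033/276.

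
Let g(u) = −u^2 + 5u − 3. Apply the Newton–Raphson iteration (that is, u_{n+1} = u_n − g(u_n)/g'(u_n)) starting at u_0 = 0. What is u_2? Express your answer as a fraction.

g'(u) = −2u + 5.
g(0) = −3, g'(0) = 5, so u_1 = 0 − (−3)/5 = 3/5.
g(3/5) = −9/25, g'(3/5) = 19/5, so u_2 = (3/5) − (−9/25)/(19/5) = 66/95.

66/95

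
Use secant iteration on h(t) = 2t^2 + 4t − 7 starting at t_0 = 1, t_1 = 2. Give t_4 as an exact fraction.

268/239

h(1) = −1, h(2) = 9. t_2 = 2 − 9·(2 − 1)/(9 − (−1)) = 11/10.
h(2) = 9, h(11/10) = −9/50. t_3 = (11/10) − (−9/50)·((11/10) − 2)/((−9/50) − 9) = 19/17.
h(11/10) = −9/50, h(19/17) = −9/289. t_4 = (19/17) − (−9/289)·((19/17) − (11/10))/((−9/289) − (−9/50)) = 268/239.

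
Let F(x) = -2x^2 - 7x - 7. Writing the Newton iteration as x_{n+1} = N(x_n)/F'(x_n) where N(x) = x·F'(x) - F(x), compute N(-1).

5

F'(x) = -4x - 7.
N(x) = x·F'(x) - F(x) = x·(-4x - 7) - (-2x^2 - 7x - 7) = -2x^2 + 7.
N(-1) = 5.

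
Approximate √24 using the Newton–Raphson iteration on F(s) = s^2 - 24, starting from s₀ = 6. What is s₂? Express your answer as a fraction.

F'(s) = 2s.
F(6) = 12, F'(6) = 12, so s₁ = 6 - 12/12 = 5.
F(5) = 1, F'(5) = 10, so s₂ = 5 - 1/10 = 49/10.

49/10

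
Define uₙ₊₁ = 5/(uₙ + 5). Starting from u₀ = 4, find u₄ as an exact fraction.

u₁ = 5/(4 + 5) = 5/9.
u₂ = 5/(5/9 + 5) = 9/10.
u₃ = 5/(9/10 + 5) = 50/59.
u₄ = 5/(50/59 + 5) = 59/69.

59/69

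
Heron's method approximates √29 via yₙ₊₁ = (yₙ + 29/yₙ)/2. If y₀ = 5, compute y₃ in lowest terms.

y₁ = (5 + 29/5)/2 = 27/5.
y₂ = (27/5 + 29/(27/5))/2 = 727/135.
y₃ = (727/135 + 29/(727/135))/2 = 528527/98145.

528527/98145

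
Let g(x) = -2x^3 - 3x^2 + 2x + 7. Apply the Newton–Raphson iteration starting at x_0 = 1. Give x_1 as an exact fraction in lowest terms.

7/5

g'(x) = -6x^2 - 6x + 2.
g(1) = 4, g'(1) = -10, so x_1 = 1 - 4/(-10) = 7/5.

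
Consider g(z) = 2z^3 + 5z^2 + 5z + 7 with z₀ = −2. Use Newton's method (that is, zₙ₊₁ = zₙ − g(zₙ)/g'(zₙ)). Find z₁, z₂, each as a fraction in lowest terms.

z₁ = −19/9, z₂ = −16294/7749

g'(z) = 6z^2 + 10z + 5.
g(−2) = 1, g'(−2) = 9, so z₁ = (−2) − 1/9 = −19/9.
g(−19/9) = −65/729, g'(−19/9) = 287/27, so z₂ = (−19/9) − (−65/729)/(287/27) = −16294/7749.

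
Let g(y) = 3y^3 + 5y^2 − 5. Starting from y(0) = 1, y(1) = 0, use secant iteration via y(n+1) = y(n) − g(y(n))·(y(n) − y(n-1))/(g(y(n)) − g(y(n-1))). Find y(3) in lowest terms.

64/55

g(1) = 3, g(0) = −5. y(2) = 0 − (−5)·(0 − 1)/((−5) − 3) = 5/8.
g(0) = −5, g(5/8) = −1185/512. y(3) = (5/8) − (−1185/512)·((5/8) − 0)/((−1185/512) − (−5)) = 64/55.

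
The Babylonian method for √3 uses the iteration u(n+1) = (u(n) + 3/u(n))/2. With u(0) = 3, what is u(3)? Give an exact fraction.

u(1) = (3 + 3/3)/2 = 2.
u(2) = (2 + 3/2)/2 = 7/4.
u(3) = (7/4 + 3/(7/4))/2 = 97/56.

97/56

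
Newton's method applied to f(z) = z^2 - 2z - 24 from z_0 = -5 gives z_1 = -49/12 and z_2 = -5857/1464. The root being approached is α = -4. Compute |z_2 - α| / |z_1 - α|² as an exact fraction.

z_1 - α = -49/12 - (-4) = -49/12 + 4 = -1/12, so |z_1 - α| = 1/12.
z_2 - α = -5857/1464 - (-4) = -5857/1464 + 4 = -1/1464, so |z_2 - α| = 1/1464.
|z_1 - α|² = 1/144.
Ratio = (1/1464) / (1/144) = 6/61.

6/61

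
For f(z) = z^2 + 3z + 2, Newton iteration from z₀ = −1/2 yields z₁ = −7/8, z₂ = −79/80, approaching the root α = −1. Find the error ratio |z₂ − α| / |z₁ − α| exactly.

1/10

z₁ − α = −7/8 − (−1) = −7/8 + 1 = 1/8, so |z₁ − α| = 1/8.
z₂ − α = −79/80 − (−1) = −79/80 + 1 = 1/80, so |z₂ − α| = 1/80.
Ratio = (1/80) / (1/8) = 1/10.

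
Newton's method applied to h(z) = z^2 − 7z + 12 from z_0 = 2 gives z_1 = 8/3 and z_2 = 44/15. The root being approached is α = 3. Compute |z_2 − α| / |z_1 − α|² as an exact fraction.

z_1 − α = 8/3 − 3 = −1/3, so |z_1 − α| = 1/3.
z_2 − α = 44/15 − 3 = −1/15, so |z_2 − α| = 1/15.
|z_1 − α|² = 1/9.
Ratio = (1/15) / (1/9) = 3/5.

3/5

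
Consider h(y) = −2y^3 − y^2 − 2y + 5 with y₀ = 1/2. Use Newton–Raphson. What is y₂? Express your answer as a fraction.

h'(y) = −6y^2 − 2y − 2.
h(1/2) = 7/2, h'(1/2) = −9/2, so y₁ = (1/2) − (7/2)/(−9/2) = 23/18.
h(23/18) = −2450/729, h'(23/18) = −775/54, so y₂ = (23/18) − (−2450/729)/(−775/54) = 1747/1674.

1747/1674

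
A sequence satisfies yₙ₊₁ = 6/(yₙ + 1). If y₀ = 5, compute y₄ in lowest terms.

12/5

y₁ = 6/(5 + 1) = 1.
y₂ = 6/(1 + 1) = 3.
y₃ = 6/(3 + 1) = 3/2.
y₄ = 6/(3/2 + 1) = 12/5.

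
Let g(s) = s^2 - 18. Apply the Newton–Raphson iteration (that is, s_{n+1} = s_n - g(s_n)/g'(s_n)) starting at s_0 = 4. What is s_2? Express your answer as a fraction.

g'(s) = 2s.
g(4) = -2, g'(4) = 8, so s_1 = 4 - (-2)/8 = 17/4.
g(17/4) = 1/16, g'(17/4) = 17/2, so s_2 = (17/4) - (1/16)/(17/2) = 577/136.

577/136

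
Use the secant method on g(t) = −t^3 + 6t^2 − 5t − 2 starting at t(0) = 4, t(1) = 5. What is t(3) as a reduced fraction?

3263/667

g(4) = 10, g(5) = −2. t(2) = 5 − (−2)·(5 − 4)/((−2) − 10) = 29/6.
g(5) = −2, g(29/6) = 235/216. t(3) = (29/6) − (235/216)·((29/6) − 5)/((235/216) − (−2)) = 3263/667.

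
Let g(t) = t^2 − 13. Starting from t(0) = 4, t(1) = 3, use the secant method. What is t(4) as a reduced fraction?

1042/289

g(4) = 3, g(3) = −4. t(2) = 3 − (−4)·(3 − 4)/((−4) − 3) = 25/7.
g(3) = −4, g(25/7) = −12/49. t(3) = (25/7) − (−12/49)·((25/7) − 3)/((−12/49) − (−4)) = 83/23.
g(25/7) = −12/49, g(83/23) = 12/529. t(4) = (83/23) − (12/529)·((83/23) − (25/7))/((12/529) − (−12/49)) = 1042/289.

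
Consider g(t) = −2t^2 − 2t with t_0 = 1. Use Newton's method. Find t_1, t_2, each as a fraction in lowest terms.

t_1 = 1/3, t_2 = 1/15

g'(t) = −4t − 2.
g(1) = −4, g'(1) = −6, so t_1 = 1 − (−4)/(−6) = 1/3.
g(1/3) = −8/9, g'(1/3) = −10/3, so t_2 = (1/3) − (−8/9)/(−10/3) = 1/15.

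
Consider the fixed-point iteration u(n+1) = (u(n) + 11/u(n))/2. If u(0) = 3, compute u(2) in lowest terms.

u(1) = (3 + 11/3)/2 = 10/3.
u(2) = (10/3 + 11/(10/3))/2 = 199/60.

199/60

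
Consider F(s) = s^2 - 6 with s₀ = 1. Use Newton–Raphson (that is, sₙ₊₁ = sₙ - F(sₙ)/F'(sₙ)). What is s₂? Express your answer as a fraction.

73/28

F'(s) = 2s.
F(1) = -5, F'(1) = 2, so s₁ = 1 - (-5)/2 = 7/2.
F(7/2) = 25/4, F'(7/2) = 7, so s₂ = (7/2) - (25/4)/7 = 73/28.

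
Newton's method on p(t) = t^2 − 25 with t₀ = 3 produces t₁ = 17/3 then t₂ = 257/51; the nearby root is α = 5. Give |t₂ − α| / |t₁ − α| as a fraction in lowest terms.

1/17

t₁ − α = 17/3 − 5 = 2/3, so |t₁ − α| = 2/3.
t₂ − α = 257/51 − 5 = 2/51, so |t₂ − α| = 2/51.
Ratio = (2/51) / (2/3) = 1/17.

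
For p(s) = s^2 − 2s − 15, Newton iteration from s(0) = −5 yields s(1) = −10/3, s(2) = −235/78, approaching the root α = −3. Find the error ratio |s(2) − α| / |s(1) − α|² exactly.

s(1) − α = −10/3 − (−3) = −10/3 + 3 = −1/3, so |s(1) − α| = 1/3.
s(2) − α = −235/78 − (−3) = −235/78 + 3 = −1/78, so |s(2) − α| = 1/78.
|s(1) − α|² = 1/9.
Ratio = (1/78) / (1/9) = 3/26.

3/26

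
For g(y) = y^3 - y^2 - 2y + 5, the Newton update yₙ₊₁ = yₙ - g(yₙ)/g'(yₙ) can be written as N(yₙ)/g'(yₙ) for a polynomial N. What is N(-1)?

-8

g'(y) = 3y^2 - 2y - 2.
N(y) = y·g'(y) - g(y) = y·(3y^2 - 2y - 2) - (y^3 - y^2 - 2y + 5) = 2y^3 - y^2 - 5.
N(-1) = -8.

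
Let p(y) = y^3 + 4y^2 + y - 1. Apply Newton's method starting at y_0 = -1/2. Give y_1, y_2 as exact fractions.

p'(y) = 3y^2 + 8y + 1.
p(-1/2) = -5/8, p'(-1/2) = -9/4, so y_1 = (-1/2) - (-5/8)/(-9/4) = -7/9.
p(-7/9) = 125/729, p'(-7/9) = -92/27, so y_2 = (-7/9) - (125/729)/(-92/27) = -1807/2484.

y_1 = -7/9, y_2 = -1807/2484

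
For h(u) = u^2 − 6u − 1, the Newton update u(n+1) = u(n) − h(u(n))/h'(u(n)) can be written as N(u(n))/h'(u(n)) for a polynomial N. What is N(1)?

2

h'(u) = 2u − 6.
N(u) = u·h'(u) − h(u) = u·(2u − 6) − (u^2 − 6u − 1) = u^2 + 1.
N(1) = 2.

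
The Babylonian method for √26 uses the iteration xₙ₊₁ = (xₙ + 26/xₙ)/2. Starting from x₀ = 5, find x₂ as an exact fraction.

x₁ = (5 + 26/5)/2 = 51/10.
x₂ = (51/10 + 26/(51/10))/2 = 5201/1020.

5201/1020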